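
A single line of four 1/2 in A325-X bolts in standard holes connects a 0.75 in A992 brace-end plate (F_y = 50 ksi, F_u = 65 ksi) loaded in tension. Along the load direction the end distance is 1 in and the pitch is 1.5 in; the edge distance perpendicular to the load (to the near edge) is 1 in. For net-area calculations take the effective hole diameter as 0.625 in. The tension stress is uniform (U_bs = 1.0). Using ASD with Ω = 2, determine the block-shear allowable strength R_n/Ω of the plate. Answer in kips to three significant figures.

Shear plane L_v = 1 + 3·1.5 = 5.5 in; A_gv = 5.5 × 0.75 = 4.125 in².
A_nv = (5.5 − 3.5·0.625) × 0.75 = 2.484 in².
A_nt = (1 − 0.5·0.625) × 0.75 = 0.5156 in².
0.6 F_u A_nv = 96.89 kips; 0.6 F_y A_gv = 123.8 kips → shear rupture governs the shear term.
R_n = 96.89 + 1.0 × 65 × 0.5156 = 130.4 kips.
Allowable strength R_n/Ω = 130.4 / 2 = 65.2 kips.

65.2 kips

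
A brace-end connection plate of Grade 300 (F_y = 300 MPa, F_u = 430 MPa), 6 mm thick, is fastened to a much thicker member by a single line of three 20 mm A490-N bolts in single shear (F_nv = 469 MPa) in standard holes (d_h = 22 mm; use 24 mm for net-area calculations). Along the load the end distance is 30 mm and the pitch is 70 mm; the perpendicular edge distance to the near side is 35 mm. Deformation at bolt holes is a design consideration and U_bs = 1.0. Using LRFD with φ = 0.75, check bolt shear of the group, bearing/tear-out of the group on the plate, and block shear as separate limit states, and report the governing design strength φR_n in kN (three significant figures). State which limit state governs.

172 kN (block shear governs)

Bolt shear: A_b = π·20²/4 = 314.2 mm²; R_n = 469 × 314.2 × 3 × 1 / 1000 = 442 kN → 0.75 × 442 = 332 kN.
Bearing: edge l_c = 19, r_n = 58.82 kN; interior l_c = 48, r_n = 123.8 kN; R_n = 58.82 + 2·123.8 = 306.5 kN → 230 kN.
Block shear: A_gv = 1020, A_nv = 660, A_nt = 138 mm²; R_n = min(0.6F_uA_nv, 0.6F_yA_gv) + U_bs·F_u·A_nt = 229.6 kN → 172 kN.
Block shear governs: 172 kN.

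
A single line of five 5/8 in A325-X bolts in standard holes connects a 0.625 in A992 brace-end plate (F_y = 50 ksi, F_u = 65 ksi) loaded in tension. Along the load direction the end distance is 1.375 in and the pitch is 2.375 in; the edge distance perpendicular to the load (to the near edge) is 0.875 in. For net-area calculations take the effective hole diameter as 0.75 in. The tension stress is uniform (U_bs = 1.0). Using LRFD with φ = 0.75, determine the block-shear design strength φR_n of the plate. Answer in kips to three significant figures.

152 kips

Shear plane L_v = 1.375 + 4·2.375 = 10.88 in; A_gv = 10.88 × 0.625 = 6.797 in².
A_nv = (10.88 − 4.5·0.75) × 0.625 = 4.688 in².
A_nt = (0.875 − 0.5·0.75) × 0.625 = 0.3125 in².
0.6 F_u A_nv = 182.8 kips; 0.6 F_y A_gv = 203.9 kips → shear rupture governs the shear term.
R_n = 182.8 + 1.0 × 65 × 0.3125 = 203.1 kips.
Design strength φR_n = 0.75 × 203.1 = 152 kips.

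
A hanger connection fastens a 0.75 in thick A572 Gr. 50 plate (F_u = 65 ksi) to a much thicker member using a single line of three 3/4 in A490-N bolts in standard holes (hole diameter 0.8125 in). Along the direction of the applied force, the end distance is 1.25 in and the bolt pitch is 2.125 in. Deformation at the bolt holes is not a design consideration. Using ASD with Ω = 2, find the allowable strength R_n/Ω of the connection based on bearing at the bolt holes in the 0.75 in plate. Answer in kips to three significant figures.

Per bolt r_n = 1.5 l_c t F_u ≤ 3.0 d t F_u; upper limit = 3.0 × 0.75 × 0.75 × 65 = 109.7 kips.
Edge bolt: l_c = 1.25 − 0.8125/2 = 0.8438 in → 1.5 × 0.8438 × 0.75 × 65 = 61.7 → r_n = 61.7 kips.
Interior bolts: l_c = 2.125 − 0.8125 = 1.312 in → 1.5 × 1.312 × 0.75 × 65 = 95.98 → r_n = 95.98 kips.
R_n = 1 × 61.7 + 2 × 95.98 = 253.7 kips.
Allowable strength R_n/Ω = 253.7 / 2 = 127 kips.

127 kips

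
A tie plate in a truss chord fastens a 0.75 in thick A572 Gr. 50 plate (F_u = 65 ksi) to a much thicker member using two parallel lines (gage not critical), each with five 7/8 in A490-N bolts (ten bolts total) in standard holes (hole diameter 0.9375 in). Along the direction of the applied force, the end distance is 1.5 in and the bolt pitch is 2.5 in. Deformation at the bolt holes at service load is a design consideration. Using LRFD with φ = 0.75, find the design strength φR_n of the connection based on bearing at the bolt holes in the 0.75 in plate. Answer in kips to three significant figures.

639 kips

Per bolt r_n = 1.2 l_c t F_u ≤ 2.4 d t F_u; upper limit = 2.4 × 0.875 × 0.75 × 65 = 102.4 kips.
Edge bolt: l_c = 1.5 − 0.9375/2 = 1.031 in → 1.2 × 1.031 × 0.75 × 65 = 60.33 → r_n = 60.33 kips.
Interior bolts: l_c = 2.5 − 0.9375 = 1.562 in → 1.2 × 1.562 × 0.75 × 65 = 91.41 → r_n = 91.41 kips.
R_n = 2 × 60.33 + 8 × 91.41 = 851.9 kips.
Design strength φR_n = 0.75 × 851.9 = 639 kips.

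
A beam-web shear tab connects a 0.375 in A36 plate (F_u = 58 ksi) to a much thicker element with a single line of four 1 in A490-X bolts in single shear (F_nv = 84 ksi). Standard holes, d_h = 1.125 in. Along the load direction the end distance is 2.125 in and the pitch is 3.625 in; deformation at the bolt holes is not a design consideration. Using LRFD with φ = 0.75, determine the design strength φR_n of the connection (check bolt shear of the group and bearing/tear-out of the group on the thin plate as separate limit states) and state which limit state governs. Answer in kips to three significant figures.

Bolt shear: A_b = π·1²/4 = 0.7854 in²; R_n = 84 × 0.7854 × 4 × 1 = 263.9 kips → 0.75 × 263.9 = 198 kips.
Bearing (1.5 l_c t F_u ≤ 3.0 d t F_u): upper limit = 3.0·1·0.375·58 = 65.25 kips.
  Edge l_c = 2.125 − 1.125/2 = 1.562 → r_n = 50.98 kips; interior l_c = 3.625 − 1.125 = 2.5 → r_n = 65.25 kips.
  R_n,bearing = 1·50.98 + 3·65.25 = 246.7 kips → 0.75 × 246.7 = 185 kips.
Bearing governs: 185 kips.

185 kips (bearing governs)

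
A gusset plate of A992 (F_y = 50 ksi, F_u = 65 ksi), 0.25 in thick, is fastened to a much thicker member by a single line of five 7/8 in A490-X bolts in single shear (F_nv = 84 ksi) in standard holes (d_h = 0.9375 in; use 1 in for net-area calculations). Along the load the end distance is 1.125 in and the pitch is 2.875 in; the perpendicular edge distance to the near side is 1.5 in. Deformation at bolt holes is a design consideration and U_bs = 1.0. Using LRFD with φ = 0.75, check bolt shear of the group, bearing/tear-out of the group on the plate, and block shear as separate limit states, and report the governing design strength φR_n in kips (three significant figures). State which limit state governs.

71.6 kips (block shear governs)

Bolt shear: A_b = π·0.875²/4 = 0.6013 in²; R_n = 84 × 0.6013 × 5 × 1 = 252.6 kips → 0.75 × 252.6 = 189 kips.
Bearing: edge l_c = 0.6562, r_n = 12.8 kips; interior l_c = 1.938, r_n = 34.12 kips; R_n = 12.8 + 4·34.12 = 149.3 kips → 112 kips.
Block shear: A_gv = 3.156, A_nv = 2.031, A_nt = 0.25 in²; R_n = min(0.6F_uA_nv, 0.6F_yA_gv) + U_bs·F_u·A_nt = 95.47 kips → 71.6 kips.
Block shear governs: 71.6 kips.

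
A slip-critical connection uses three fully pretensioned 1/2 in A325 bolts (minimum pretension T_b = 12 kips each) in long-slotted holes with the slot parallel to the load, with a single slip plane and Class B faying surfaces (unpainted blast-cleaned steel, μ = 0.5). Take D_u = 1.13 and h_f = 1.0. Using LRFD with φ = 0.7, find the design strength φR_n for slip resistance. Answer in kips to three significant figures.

14.2 kips

R_n = μ · D_u · h_f · T_b · n_s · n_b = 0.5 × 1.13 × 1.0 × 12 × 1 × 3 = 20.34 kips.
Design strength φR_n = 0.7 × 20.34 = 14.2 kips.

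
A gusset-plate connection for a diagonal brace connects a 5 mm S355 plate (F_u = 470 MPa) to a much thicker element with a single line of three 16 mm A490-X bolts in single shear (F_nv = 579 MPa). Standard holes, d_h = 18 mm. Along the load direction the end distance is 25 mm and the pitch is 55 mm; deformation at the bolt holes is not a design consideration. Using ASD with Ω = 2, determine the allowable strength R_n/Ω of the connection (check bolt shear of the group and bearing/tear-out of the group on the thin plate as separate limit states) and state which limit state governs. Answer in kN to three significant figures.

Bolt shear: A_b = π·16²/4 = 201.1 mm²; R_n = 579 × 201.1 × 3 × 1 / 1000 = 349.2 kN → 349.2 / 2 = 175 kN.
Bearing (1.5 l_c t F_u ≤ 3.0 d t F_u): upper limit = 3.0·16·5·470 / 1000 = 112.8 kN.
  Edge l_c = 25 − 18/2 = 16 → r_n = 56.4 kN; interior l_c = 55 − 18 = 37 → r_n = 112.8 kN.
  R_n,bearing = 1·56.4 + 2·112.8 = 282 kN → 282 / 2 = 141 kN.
Bearing governs: 141 kN.

141 kN (bearing governs)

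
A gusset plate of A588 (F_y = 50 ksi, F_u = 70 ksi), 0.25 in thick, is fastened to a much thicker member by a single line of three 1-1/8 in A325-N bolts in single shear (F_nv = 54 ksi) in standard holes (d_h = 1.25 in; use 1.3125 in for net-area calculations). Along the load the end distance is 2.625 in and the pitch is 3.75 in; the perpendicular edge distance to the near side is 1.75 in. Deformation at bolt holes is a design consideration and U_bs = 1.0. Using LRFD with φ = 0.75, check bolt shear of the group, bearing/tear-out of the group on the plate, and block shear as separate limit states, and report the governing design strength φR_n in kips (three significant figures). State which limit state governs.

68.2 kips (block shear governs)

Bolt shear: A_b = π·1.125²/4 = 0.994 in²; R_n = 54 × 0.994 × 3 × 1 = 161 kips → 0.75 × 161 = 121 kips.
Bearing: edge l_c = 2, r_n = 42 kips; interior l_c = 2.5, r_n = 47.25 kips; R_n = 42 + 2·47.25 = 136.5 kips → 102 kips.
Block shear: A_gv = 2.531, A_nv = 1.711, A_nt = 0.2734 in²; R_n = min(0.6F_uA_nv, 0.6F_yA_gv) + U_bs·F_u·A_nt = 91 kips → 68.2 kips.
Block shear governs: 68.2 kips.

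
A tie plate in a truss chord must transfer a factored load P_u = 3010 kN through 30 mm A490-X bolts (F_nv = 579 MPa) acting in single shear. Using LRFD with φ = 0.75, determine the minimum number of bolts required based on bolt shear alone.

10 bolts

A_b = π·30²/4 = 706.9 mm².
Per-bolt design strength φR_n = 0.75 × 579 × 706.9 × 1 / 1000 = 307 kN.
n ≥ 3010 / 307 = 9.806 → use 10 bolts.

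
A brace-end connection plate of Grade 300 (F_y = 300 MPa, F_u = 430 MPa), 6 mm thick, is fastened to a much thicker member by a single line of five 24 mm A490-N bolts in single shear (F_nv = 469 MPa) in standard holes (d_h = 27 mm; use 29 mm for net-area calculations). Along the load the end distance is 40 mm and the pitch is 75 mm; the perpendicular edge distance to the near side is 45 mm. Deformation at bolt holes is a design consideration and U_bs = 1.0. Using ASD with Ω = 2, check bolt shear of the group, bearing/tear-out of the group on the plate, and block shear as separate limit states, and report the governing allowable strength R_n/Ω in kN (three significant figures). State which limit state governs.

Bolt shear: A_b = π·24²/4 = 452.4 mm²; R_n = 469 × 452.4 × 5 × 1 / 1000 = 1061 kN → 1061 / 2 = 530 kN.
Bearing: edge l_c = 26.5, r_n = 82.04 kN; interior l_c = 48, r_n = 148.6 kN; R_n = 82.04 + 4·148.6 = 676.5 kN → 338 kN.
Block shear: A_gv = 2040, A_nv = 1257, A_nt = 183 mm²; R_n = min(0.6F_uA_nv, 0.6F_yA_gv) + U_bs·F_u·A_nt = 403 kN → 201 kN.
Block shear governs: 201 kN.

201 kN (block shear governs)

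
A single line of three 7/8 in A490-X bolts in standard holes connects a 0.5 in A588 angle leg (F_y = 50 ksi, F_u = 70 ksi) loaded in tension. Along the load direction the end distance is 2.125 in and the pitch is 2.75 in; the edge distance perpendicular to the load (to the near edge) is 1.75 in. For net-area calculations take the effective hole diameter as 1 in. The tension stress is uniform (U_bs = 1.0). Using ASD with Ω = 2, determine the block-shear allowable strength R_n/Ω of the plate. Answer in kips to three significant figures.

75.7 kips

Shear plane L_v = 2.125 + 2·2.75 = 7.625 in; A_gv = 7.625 × 0.5 = 3.812 in².
A_nv = (7.625 − 2.5·1) × 0.5 = 2.562 in².
A_nt = (1.75 − 0.5·1) × 0.5 = 0.625 in².
0.6 F_u A_nv = 107.6 kips; 0.6 F_y A_gv = 114.4 kips → shear rupture governs the shear term.
R_n = 107.6 + 1.0 × 70 × 0.625 = 151.4 kips.
Allowable strength R_n/Ω = 151.4 / 2 = 75.7 kips.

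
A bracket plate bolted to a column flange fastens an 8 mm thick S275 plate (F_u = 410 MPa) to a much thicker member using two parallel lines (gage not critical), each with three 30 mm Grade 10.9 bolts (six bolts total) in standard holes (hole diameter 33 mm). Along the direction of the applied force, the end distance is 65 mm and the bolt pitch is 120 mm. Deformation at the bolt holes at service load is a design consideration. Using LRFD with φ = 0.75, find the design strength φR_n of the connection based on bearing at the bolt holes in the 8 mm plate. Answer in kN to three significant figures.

995 kN

Per bolt r_n = 1.2 l_c t F_u ≤ 2.4 d t F_u; upper limit = 2.4 × 30 × 8 × 410 / 1000 = 236.2 kN.
Edge bolt: l_c = 65 − 33/2 = 48.5 mm → 1.2 × 48.5 × 8 × 410 / 1000 = 190.9 → r_n = 190.9 kN.
Interior bolts: l_c = 120 − 33 = 87 mm → 1.2 × 87 × 8 × 410 / 1000 = 342.4 → r_n = 236.2 kN.
R_n = 2 × 190.9 + 4 × 236.2 = 1326 kN.
Design strength φR_n = 0.75 × 1326 = 995 kN.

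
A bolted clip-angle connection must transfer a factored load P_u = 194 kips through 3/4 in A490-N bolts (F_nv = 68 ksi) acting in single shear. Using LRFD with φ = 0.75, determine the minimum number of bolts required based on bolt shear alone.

9 bolts

A_b = π·0.75²/4 = 0.4418 in².
Per-bolt design strength φR_n = 0.75 × 68 × 0.4418 × 1 = 22.53 kips.
n ≥ 194 / 22.53 = 8.61 → use 9 bolts.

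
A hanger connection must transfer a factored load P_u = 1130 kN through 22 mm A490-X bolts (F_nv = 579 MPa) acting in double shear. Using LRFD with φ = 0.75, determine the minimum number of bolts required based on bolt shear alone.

A_b = π·22²/4 = 380.1 mm².
Per-bolt design strength φR_n = 0.75 × 579 × 380.1 × 2 / 1000 = 330.1 kN.
n ≥ 1130 / 330.1 = 3.423 → use 4 bolts.

4 bolts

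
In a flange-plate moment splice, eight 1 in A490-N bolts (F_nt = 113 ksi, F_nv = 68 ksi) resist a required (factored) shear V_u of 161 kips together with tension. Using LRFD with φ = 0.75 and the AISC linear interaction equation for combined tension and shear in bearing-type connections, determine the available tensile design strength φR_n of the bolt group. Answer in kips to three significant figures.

425 kips

A_b = π·1²/4 = 0.7854 in²; f_rv = 161 / (8 × 0.7854) = 25.62 ksi.
F'_nt = 1.3 F_nt − (F_nt / φF_nv) f_rv = 1.3·113 − (113/(0.75·68))·25.62 = 90.13 ksi, capped at F_nt → F'_nt = 90.13 ksi.
R_n = F'_nt · A_b · n = 90.13 × 0.7854 × 8 = 566.3 kips.
Design strength φR_n = 0.75 × 566.3 = 425 kips.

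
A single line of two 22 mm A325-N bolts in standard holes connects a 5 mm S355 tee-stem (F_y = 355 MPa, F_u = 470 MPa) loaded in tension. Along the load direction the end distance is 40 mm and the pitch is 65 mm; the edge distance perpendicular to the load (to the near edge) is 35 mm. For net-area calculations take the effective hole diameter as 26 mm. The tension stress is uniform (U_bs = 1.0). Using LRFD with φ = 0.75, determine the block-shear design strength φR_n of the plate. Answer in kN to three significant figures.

Shear plane L_v = 40 + 1·65 = 105 mm; A_gv = 105 × 5 = 525 mm².
A_nv = (105 − 1.5·26) × 5 = 330 mm².
A_nt = (35 − 0.5·26) × 5 = 110 mm².
0.6 F_u A_nv = 93.06 kN; 0.6 F_y A_gv = 111.8 kN → shear rupture governs the shear term.
R_n = 93.06 + 1.0 × 470 × 110 / 1000 = 144.8 kN.
Design strength φR_n = 0.75 × 144.8 = 109 kN.

109 kN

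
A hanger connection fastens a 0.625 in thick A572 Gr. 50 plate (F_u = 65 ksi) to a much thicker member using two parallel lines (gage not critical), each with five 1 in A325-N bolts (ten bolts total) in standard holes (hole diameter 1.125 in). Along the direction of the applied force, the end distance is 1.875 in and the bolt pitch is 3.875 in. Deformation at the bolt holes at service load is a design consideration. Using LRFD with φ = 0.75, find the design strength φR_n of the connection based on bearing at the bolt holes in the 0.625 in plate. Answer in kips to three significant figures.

681 kips

Per bolt r_n = 1.2 l_c t F_u ≤ 2.4 d t F_u; upper limit = 2.4 × 1 × 0.625 × 65 = 97.5 kips.
Edge bolt: l_c = 1.875 − 1.125/2 = 1.312 in → 1.2 × 1.312 × 0.625 × 65 = 63.98 → r_n = 63.98 kips.
Interior bolts: l_c = 3.875 − 1.125 = 2.75 in → 1.2 × 2.75 × 0.625 × 65 = 134.1 → r_n = 97.5 kips.
R_n = 2 × 63.98 + 8 × 97.5 = 908 kips.
Design strength φR_n = 0.75 × 908 = 681 kips.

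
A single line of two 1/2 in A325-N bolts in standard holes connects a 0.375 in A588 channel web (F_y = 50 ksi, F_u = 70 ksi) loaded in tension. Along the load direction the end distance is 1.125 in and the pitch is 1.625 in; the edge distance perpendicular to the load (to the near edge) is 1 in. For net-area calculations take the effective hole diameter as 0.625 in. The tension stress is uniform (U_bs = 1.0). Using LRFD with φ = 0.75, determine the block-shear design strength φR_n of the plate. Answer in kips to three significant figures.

34.9 kips

Shear plane L_v = 1.125 + 1·1.625 = 2.75 in; A_gv = 2.75 × 0.375 = 1.031 in².
A_nv = (2.75 − 1.5·0.625) × 0.375 = 0.6797 in².
A_nt = (1 − 0.5·0.625) × 0.375 = 0.2578 in².
0.6 F_u A_nv = 28.55 kips; 0.6 F_y A_gv = 30.94 kips → shear rupture governs the shear term.
R_n = 28.55 + 1.0 × 70 × 0.2578 = 46.59 kips.
Design strength φR_n = 0.75 × 46.59 = 34.9 kips.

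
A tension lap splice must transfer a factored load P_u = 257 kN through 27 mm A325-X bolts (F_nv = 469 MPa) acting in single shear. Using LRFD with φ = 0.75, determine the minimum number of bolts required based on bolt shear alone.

2 bolts

A_b = π·27²/4 = 572.6 mm².
Per-bolt design strength φR_n = 0.75 × 469 × 572.6 × 1 / 1000 = 201.4 kN.
n ≥ 257 / 201.4 = 1.276 → use 2 bolts.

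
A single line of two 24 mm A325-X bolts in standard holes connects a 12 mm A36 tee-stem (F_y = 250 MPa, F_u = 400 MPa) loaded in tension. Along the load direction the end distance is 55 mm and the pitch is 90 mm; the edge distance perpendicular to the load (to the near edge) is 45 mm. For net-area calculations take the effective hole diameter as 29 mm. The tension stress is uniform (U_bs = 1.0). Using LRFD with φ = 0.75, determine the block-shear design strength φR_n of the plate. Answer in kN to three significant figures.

306 kN

Shear plane L_v = 55 + 1·90 = 145 mm; A_gv = 145 × 12 = 1740 mm².
A_nv = (145 − 1.5·29) × 12 = 1218 mm².
A_nt = (45 − 0.5·29) × 12 = 366 mm².
0.6 F_u A_nv = 292.3 kN; 0.6 F_y A_gv = 261 kN → shear yielding governs the shear term.
R_n = 261 + 1.0 × 400 × 366 / 1000 = 407.4 kN.
Design strength φR_n = 0.75 × 407.4 = 306 kN.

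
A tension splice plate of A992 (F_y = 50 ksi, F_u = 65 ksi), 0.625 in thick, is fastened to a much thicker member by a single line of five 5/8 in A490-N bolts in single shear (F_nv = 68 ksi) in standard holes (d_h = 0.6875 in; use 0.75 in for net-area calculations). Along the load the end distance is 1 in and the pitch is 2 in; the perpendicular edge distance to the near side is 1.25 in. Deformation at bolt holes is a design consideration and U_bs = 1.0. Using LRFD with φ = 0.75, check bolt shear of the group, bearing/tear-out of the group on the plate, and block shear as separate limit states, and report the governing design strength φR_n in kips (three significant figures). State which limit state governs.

Bolt shear: A_b = π·0.625²/4 = 0.3068 in²; R_n = 68 × 0.3068 × 5 × 1 = 104.3 kips → 0.75 × 104.3 = 78.2 kips.
Bearing: edge l_c = 0.6562, r_n = 31.99 kips; interior l_c = 1.312, r_n = 60.94 kips; R_n = 31.99 + 4·60.94 = 275.7 kips → 207 kips.
Block shear: A_gv = 5.625, A_nv = 3.516, A_nt = 0.5469 in²; R_n = min(0.6F_uA_nv, 0.6F_yA_gv) + U_bs·F_u·A_nt = 172.7 kips → 129 kips.
Bolt shear governs: 78.2 kips.

78.2 kips (bolt shear governs)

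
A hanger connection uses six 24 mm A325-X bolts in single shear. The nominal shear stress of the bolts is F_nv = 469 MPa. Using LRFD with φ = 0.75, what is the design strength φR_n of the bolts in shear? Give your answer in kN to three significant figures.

955 kN

A_b = π × 24² / 4 = 452.4 mm².
R_n = F_nv · A_b · n · n_s = 469 × 452.4 × 6 × 1 / 1000 = 1273 kN.
Design strength φR_n = 0.75 × 1273 = 955 kN.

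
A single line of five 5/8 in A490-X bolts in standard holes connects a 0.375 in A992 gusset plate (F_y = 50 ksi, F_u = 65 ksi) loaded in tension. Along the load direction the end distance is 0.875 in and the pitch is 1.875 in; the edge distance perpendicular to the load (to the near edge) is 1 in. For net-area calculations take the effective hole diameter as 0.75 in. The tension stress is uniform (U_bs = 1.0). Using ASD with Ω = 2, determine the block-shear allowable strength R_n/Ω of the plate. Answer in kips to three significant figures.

44.2 kips

Shear plane L_v = 0.875 + 4·1.875 = 8.375 in; A_gv = 8.375 × 0.375 = 3.141 in².
A_nv = (8.375 − 4.5·0.75) × 0.375 = 1.875 in².
A_nt = (1 − 0.5·0.75) × 0.375 = 0.2344 in².
0.6 F_u A_nv = 73.12 kips; 0.6 F_y A_gv = 94.22 kips → shear rupture governs the shear term.
R_n = 73.12 + 1.0 × 65 × 0.2344 = 88.36 kips.
Allowable strength R_n/Ω = 88.36 / 2 = 44.2 kips.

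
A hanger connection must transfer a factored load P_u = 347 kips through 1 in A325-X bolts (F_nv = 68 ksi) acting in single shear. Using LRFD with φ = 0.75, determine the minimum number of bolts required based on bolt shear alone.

9 bolts

A_b = π·1²/4 = 0.7854 in².
Per-bolt design strength φR_n = 0.75 × 68 × 0.7854 × 1 = 40.06 kips.
n ≥ 347 / 40.06 = 8.663 → use 9 bolts.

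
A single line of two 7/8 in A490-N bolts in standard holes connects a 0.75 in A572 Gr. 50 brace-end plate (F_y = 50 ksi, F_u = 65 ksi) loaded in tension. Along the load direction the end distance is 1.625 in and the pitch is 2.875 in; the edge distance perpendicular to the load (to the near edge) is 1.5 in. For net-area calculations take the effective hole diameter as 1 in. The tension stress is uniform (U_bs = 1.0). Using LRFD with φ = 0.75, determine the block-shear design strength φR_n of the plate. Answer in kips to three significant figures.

Shear plane L_v = 1.625 + 1·2.875 = 4.5 in; A_gv = 4.5 × 0.75 = 3.375 in².
A_nv = (4.5 − 1.5·1) × 0.75 = 2.25 in².
A_nt = (1.5 − 0.5·1) × 0.75 = 0.75 in².
0.6 F_u A_nv = 87.75 kips; 0.6 F_y A_gv = 101.2 kips → shear rupture governs the shear term.
R_n = 87.75 + 1.0 × 65 × 0.75 = 136.5 kips.
Design strength φR_n = 0.75 × 136.5 = 102 kips.

102 kips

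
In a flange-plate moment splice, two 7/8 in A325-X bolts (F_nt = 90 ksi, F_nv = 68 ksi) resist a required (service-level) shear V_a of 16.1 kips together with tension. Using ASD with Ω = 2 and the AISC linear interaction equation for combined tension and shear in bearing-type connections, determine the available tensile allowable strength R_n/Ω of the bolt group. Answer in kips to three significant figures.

49 kips

A_b = π·0.875²/4 = 0.6013 in²; f_rv = 16.1 / (2 × 0.6013) = 13.39 ksi.
F'_nt = 1.3 F_nt − (Ω F_nt / F_nv) f_rv = 1.3·90 − (2·90/68)·13.39 = 81.56 ksi, capped at F_nt → F'_nt = 81.56 ksi.
R_n = F'_nt · A_b · n = 81.56 × 0.6013 × 2 = 98.09 kips.
Allowable strength R_n/Ω = 98.09 / 2 = 49 kips.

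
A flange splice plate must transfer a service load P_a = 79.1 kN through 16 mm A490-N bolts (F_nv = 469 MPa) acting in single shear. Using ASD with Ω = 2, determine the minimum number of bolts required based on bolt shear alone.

2 bolts

A_b = π·16²/4 = 201.1 mm².
Per-bolt allowable strength R_n/Ω = 469 × 201.1 × 1 / 1000 / 2 = 47.15 kN.
n ≥ 79.1 / 47.15 = 1.678 → use 2 bolts.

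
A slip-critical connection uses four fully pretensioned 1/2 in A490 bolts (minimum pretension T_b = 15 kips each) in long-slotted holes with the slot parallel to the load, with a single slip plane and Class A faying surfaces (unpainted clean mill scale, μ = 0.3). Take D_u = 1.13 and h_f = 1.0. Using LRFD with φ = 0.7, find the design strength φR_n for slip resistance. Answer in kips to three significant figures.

R_n = μ · D_u · h_f · T_b · n_s · n_b = 0.3 × 1.13 × 1.0 × 15 × 1 × 4 = 20.34 kips.
Design strength φR_n = 0.7 × 20.34 = 14.2 kips.

14.2 kips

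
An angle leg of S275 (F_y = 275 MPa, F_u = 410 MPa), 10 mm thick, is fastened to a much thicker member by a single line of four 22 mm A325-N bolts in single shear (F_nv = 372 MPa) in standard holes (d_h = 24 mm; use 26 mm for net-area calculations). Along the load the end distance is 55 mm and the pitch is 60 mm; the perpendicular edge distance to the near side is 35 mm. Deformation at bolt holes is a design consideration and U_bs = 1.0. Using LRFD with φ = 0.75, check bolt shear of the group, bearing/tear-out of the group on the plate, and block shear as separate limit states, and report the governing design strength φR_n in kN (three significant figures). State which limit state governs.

333 kN (block shear governs)

Bolt shear: A_b = π·22²/4 = 380.1 mm²; R_n = 372 × 380.1 × 4 × 1 / 1000 = 565.6 kN → 0.75 × 565.6 = 424 kN.
Bearing: edge l_c = 43, r_n = 211.6 kN; interior l_c = 36, r_n = 177.1 kN; R_n = 211.6 + 3·177.1 = 742.9 kN → 557 kN.
Block shear: A_gv = 2350, A_nv = 1440, A_nt = 220 mm²; R_n = min(0.6F_uA_nv, 0.6F_yA_gv) + U_bs·F_u·A_nt = 444.4 kN → 333 kN.
Block shear governs: 333 kN.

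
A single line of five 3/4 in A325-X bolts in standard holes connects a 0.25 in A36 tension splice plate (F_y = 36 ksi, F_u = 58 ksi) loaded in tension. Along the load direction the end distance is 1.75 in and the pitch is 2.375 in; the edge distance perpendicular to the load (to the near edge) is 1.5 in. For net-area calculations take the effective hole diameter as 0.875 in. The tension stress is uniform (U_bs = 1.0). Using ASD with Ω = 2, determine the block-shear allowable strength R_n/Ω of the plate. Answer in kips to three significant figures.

Shear plane L_v = 1.75 + 4·2.375 = 11.25 in; A_gv = 11.25 × 0.25 = 2.812 in².
A_nv = (11.25 − 4.5·0.875) × 0.25 = 1.828 in².
A_nt = (1.5 − 0.5·0.875) × 0.25 = 0.2656 in².
0.6 F_u A_nv = 63.62 kips; 0.6 F_y A_gv = 60.75 kips → shear yielding governs the shear term.
R_n = 60.75 + 1.0 × 58 × 0.2656 = 76.16 kips.
Allowable strength R_n/Ω = 76.16 / 2 = 38.1 kips.

38.1 kips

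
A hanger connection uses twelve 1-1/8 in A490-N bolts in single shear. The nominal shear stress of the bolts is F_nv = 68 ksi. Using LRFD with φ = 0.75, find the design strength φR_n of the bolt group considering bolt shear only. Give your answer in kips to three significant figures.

608 kips

A_b = π × 1.125² / 4 = 0.994 in².
R_n = F_nv · A_b · n · n_s = 68 × 0.994 × 12 × 1 = 811.1 kips.
Design strength φR_n = 0.75 × 811.1 = 608 kips.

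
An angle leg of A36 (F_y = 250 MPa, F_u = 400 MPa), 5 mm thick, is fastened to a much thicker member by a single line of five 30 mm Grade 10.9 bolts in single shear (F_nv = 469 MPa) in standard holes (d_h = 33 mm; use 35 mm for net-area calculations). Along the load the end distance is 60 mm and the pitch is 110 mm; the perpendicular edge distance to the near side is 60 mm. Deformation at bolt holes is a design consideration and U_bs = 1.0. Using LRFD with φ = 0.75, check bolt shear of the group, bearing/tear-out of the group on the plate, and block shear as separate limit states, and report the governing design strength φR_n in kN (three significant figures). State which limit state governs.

345 kN (block shear governs)

Bolt shear: A_b = π·30²/4 = 706.9 mm²; R_n = 469 × 706.9 × 5 × 1 / 1000 = 1658 kN → 0.75 × 1658 = 1240 kN.
Bearing: edge l_c = 43.5, r_n = 104.4 kN; interior l_c = 77, r_n = 144 kN; R_n = 104.4 + 4·144 = 680.4 kN → 510 kN.
Block shear: A_gv = 2500, A_nv = 1712, A_nt = 212.5 mm²; R_n = min(0.6F_uA_nv, 0.6F_yA_gv) + U_bs·F_u·A_nt = 460 kN → 345 kN.
Block shear governs: 345 kN.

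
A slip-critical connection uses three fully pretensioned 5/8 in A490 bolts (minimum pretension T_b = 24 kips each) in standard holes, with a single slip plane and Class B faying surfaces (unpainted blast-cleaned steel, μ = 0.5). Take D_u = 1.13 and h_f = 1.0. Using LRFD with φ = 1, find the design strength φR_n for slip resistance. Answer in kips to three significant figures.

R_n = μ · D_u · h_f · T_b · n_s · n_b = 0.5 × 1.13 × 1.0 × 24 × 1 × 3 = 40.68 kips.
Design strength φR_n = 1 × 40.68 = 40.7 kips.

40.7 kips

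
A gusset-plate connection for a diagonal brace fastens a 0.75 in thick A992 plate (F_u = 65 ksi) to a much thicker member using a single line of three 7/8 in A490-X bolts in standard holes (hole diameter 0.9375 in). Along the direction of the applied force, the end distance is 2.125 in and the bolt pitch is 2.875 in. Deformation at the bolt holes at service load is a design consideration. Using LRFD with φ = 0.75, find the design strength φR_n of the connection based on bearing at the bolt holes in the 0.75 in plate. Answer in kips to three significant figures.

226 kips

Per bolt r_n = 1.2 l_c t F_u ≤ 2.4 d t F_u; upper limit = 2.4 × 0.875 × 0.75 × 65 = 102.4 kips.
Edge bolt: l_c = 2.125 − 0.9375/2 = 1.656 in → 1.2 × 1.656 × 0.75 × 65 = 96.89 → r_n = 96.89 kips.
Interior bolts: l_c = 2.875 − 0.9375 = 1.938 in → 1.2 × 1.938 × 0.75 × 65 = 113.3 → r_n = 102.4 kips.
R_n = 1 × 96.89 + 2 × 102.4 = 301.6 kips.
Design strength φR_n = 0.75 × 301.6 = 226 kips.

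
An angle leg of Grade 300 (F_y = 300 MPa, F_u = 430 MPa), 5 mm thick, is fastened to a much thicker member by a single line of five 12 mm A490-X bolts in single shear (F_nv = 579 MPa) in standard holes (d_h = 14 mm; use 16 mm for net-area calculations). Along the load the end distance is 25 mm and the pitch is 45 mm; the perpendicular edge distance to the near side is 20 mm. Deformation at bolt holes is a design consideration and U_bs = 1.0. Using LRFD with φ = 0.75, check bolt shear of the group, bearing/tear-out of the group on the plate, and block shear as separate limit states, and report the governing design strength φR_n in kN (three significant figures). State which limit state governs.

Bolt shear: A_b = π·12²/4 = 113.1 mm²; R_n = 579 × 113.1 × 5 × 1 / 1000 = 327.4 kN → 0.75 × 327.4 = 246 kN.
Bearing: edge l_c = 18, r_n = 46.44 kN; interior l_c = 31, r_n = 61.92 kN; R_n = 46.44 + 4·61.92 = 294.1 kN → 221 kN.
Block shear: A_gv = 1025, A_nv = 665, A_nt = 60 mm²; R_n = min(0.6F_uA_nv, 0.6F_yA_gv) + U_bs·F_u·A_nt = 197.4 kN → 148 kN.
Block shear governs: 148 kN.

148 kN (block shear governs)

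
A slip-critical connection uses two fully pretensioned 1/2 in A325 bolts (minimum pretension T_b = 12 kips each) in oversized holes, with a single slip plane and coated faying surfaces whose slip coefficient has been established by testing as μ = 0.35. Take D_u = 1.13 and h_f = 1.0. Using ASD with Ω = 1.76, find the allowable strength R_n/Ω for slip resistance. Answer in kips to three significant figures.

5.39 kips

R_n = μ · D_u · h_f · T_b · n_s · n_b = 0.35 × 1.13 × 1.0 × 12 × 1 × 2 = 9.492 kips.
Allowable strength R_n/Ω = 9.492 / 1.76 = 5.39 kips.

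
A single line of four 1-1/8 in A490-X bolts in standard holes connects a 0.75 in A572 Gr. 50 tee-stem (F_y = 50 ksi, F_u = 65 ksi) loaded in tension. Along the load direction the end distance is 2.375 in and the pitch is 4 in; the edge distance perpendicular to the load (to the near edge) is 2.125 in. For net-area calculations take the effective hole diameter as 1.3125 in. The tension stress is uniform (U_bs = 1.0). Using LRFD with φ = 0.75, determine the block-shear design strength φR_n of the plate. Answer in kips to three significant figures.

Shear plane L_v = 2.375 + 3·4 = 14.38 in; A_gv = 14.38 × 0.75 = 10.78 in².
A_nv = (14.38 − 3.5·1.3125) × 0.75 = 7.336 in².
A_nt = (2.125 − 0.5·1.3125) × 0.75 = 1.102 in².
0.6 F_u A_nv = 286.1 kips; 0.6 F_y A_gv = 323.4 kips → shear rupture governs the shear term.
R_n = 286.1 + 1.0 × 65 × 1.102 = 357.7 kips.
Design strength φR_n = 0.75 × 357.7 = 268 kips.

268 kips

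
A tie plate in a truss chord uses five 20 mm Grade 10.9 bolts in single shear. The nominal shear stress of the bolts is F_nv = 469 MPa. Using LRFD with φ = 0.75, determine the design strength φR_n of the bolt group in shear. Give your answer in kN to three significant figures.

A_b = π × 20² / 4 = 314.2 mm².
R_n = F_nv · A_b · n · n_s = 469 × 314.2 × 5 × 1 / 1000 = 736.7 kN.
Design strength φR_n = 0.75 × 736.7 = 553 kN.

553 kN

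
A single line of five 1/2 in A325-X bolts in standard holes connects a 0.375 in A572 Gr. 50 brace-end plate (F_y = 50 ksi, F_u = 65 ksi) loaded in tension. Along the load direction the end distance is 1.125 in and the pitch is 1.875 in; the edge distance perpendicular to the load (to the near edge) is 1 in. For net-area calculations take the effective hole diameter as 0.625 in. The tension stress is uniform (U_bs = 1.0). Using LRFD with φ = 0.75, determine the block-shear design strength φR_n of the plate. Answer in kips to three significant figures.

76.3 kips

Shear plane L_v = 1.125 + 4·1.875 = 8.625 in; A_gv = 8.625 × 0.375 = 3.234 in².
A_nv = (8.625 − 4.5·0.625) × 0.375 = 2.18 in².
A_nt = (1 − 0.5·0.625) × 0.375 = 0.2578 in².
0.6 F_u A_nv = 85.01 kips; 0.6 F_y A_gv = 97.03 kips → shear rupture governs the shear term.
R_n = 85.01 + 1.0 × 65 × 0.2578 = 101.8 kips.
Design strength φR_n = 0.75 × 101.8 = 76.3 kips.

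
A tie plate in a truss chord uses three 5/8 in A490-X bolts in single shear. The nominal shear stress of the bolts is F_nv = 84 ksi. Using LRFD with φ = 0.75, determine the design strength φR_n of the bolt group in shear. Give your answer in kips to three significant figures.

A_b = π × 0.625² / 4 = 0.3068 in².
R_n = F_nv · A_b · n · n_s = 84 × 0.3068 × 3 × 1 = 77.31 kips.
Design strength φR_n = 0.75 × 77.31 = 58 kips.

58 kips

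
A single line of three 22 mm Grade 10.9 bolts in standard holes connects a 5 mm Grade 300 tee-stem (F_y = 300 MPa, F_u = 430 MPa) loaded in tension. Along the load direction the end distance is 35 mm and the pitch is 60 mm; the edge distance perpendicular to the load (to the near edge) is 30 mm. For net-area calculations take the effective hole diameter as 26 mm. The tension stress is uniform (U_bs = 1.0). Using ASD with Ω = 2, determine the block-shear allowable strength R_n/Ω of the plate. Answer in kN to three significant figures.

Shear plane L_v = 35 + 2·60 = 155 mm; A_gv = 155 × 5 = 775 mm².
A_nv = (155 − 2.5·26) × 5 = 450 mm².
A_nt = (30 − 0.5·26) × 5 = 85 mm².
0.6 F_u A_nv = 116.1 kN; 0.6 F_y A_gv = 139.5 kN → shear rupture governs the shear term.
R_n = 116.1 + 1.0 × 430 × 85 / 1000 = 152.7 kN.
Allowable strength R_n/Ω = 152.7 / 2 = 76.3 kN.

76.3 kN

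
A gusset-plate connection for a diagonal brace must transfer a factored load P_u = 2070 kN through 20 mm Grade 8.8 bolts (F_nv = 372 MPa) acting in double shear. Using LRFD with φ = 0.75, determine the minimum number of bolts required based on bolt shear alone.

12 bolts

A_b = π·20²/4 = 314.2 mm².
Per-bolt design strength φR_n = 0.75 × 372 × 314.2 × 2 / 1000 = 175.3 kN.
n ≥ 2070 / 175.3 = 11.81 → use 12 bolts.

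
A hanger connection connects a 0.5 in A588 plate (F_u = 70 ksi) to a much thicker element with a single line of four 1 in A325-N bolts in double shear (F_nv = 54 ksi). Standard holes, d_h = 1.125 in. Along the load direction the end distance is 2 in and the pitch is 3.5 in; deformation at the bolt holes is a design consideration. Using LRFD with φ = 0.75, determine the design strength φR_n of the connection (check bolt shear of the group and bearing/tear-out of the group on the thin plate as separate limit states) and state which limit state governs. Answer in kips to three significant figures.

Bolt shear: A_b = π·1²/4 = 0.7854 in²; R_n = 54 × 0.7854 × 4 × 2 = 339.3 kips → 0.75 × 339.3 = 254 kips.
Bearing (1.2 l_c t F_u ≤ 2.4 d t F_u): upper limit = 2.4·1·0.5·70 = 84 kips.
  Edge l_c = 2 − 1.125/2 = 1.438 → r_n = 60.37 kips; interior l_c = 3.5 − 1.125 = 2.375 → r_n = 84 kips.
  R_n,bearing = 1·60.37 + 3·84 = 312.4 kips → 0.75 × 312.4 = 234 kips.
Bearing governs: 234 kips.

234 kips (bearing governs)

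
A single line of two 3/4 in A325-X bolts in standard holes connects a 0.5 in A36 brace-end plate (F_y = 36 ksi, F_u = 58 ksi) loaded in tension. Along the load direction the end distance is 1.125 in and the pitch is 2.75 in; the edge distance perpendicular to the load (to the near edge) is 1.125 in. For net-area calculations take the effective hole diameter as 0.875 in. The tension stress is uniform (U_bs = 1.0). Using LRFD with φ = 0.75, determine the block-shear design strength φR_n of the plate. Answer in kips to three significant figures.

46.3 kips

Shear plane L_v = 1.125 + 1·2.75 = 3.875 in; A_gv = 3.875 × 0.5 = 1.938 in².
A_nv = (3.875 − 1.5·0.875) × 0.5 = 1.281 in².
A_nt = (1.125 − 0.5·0.875) × 0.5 = 0.3438 in².
0.6 F_u A_nv = 44.59 kips; 0.6 F_y A_gv = 41.85 kips → shear yielding governs the shear term.
R_n = 41.85 + 1.0 × 58 × 0.3438 = 61.79 kips.
Design strength φR_n = 0.75 × 61.79 = 46.3 kips.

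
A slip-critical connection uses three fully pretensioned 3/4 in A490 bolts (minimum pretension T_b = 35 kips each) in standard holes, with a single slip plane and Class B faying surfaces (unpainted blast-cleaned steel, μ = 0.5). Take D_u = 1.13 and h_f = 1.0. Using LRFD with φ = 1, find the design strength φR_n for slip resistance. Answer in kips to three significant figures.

R_n = μ · D_u · h_f · T_b · n_s · n_b = 0.5 × 1.13 × 1.0 × 35 × 1 × 3 = 59.32 kips.
Design strength φR_n = 1 × 59.32 = 59.3 kips.

59.3 kips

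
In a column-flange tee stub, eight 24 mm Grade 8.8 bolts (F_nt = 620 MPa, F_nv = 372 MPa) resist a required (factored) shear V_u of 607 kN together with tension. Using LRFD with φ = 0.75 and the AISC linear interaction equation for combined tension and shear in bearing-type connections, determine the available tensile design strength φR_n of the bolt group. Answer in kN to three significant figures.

1180 kN

A_b = π·24²/4 = 452.4 mm²; f_rv = 607 × 1000 / (8 × 452.4) = 167.7 MPa.
F'_nt = 1.3 F_nt − (F_nt / φF_nv) f_rv = 1.3·620 − (620/(0.75·372))·167.7 = 433.3 MPa, capped at F_nt → F'_nt = 433.3 MPa.
R_n = F'_nt · A_b · n = 433.3 × 452.4 × 8 / 1000 = 1568 kN.
Design strength φR_n = 0.75 × 1568 = 1180 kN.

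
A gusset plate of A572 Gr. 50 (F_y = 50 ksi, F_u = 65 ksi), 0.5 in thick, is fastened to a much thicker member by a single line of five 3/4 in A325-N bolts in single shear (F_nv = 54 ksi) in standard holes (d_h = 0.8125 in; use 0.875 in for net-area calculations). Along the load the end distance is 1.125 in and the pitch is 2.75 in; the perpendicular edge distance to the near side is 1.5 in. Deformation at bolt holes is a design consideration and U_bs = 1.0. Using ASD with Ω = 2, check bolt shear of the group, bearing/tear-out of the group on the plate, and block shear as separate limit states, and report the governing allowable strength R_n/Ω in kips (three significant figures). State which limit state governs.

Bolt shear: A_b = π·0.75²/4 = 0.4418 in²; R_n = 54 × 0.4418 × 5 × 1 = 119.3 kips → 119.3 / 2 = 59.6 kips.
Bearing: edge l_c = 0.7188, r_n = 28.03 kips; interior l_c = 1.938, r_n = 58.5 kips; R_n = 28.03 + 4·58.5 = 262 kips → 131 kips.
Block shear: A_gv = 6.062, A_nv = 4.094, A_nt = 0.5312 in²; R_n = min(0.6F_uA_nv, 0.6F_yA_gv) + U_bs·F_u·A_nt = 194.2 kips → 97.1 kips.
Bolt shear governs: 59.6 kips.

59.6 kips (bolt shear governs)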